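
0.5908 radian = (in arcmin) 2031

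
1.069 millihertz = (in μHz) 1069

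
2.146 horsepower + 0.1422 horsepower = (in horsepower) 2.288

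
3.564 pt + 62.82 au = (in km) 9.398e+09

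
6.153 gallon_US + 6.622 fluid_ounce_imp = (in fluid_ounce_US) 793.9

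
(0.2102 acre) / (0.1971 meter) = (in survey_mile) 2.682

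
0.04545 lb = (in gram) 20.62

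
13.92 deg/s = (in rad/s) 0.2429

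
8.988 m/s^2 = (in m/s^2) 8.988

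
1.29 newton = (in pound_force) 0.29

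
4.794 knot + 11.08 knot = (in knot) 15.87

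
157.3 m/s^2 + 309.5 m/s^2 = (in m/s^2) 466.8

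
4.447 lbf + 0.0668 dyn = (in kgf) 2.017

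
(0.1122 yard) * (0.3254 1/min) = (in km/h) 0.002003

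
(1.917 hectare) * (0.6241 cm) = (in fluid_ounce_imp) 4.211e+06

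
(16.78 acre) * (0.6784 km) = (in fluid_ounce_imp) 1.621e+12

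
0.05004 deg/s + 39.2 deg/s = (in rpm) 6.542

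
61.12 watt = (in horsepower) 0.08196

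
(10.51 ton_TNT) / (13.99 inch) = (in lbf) 2.782e+10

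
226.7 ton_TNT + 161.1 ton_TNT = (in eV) 1.013e+31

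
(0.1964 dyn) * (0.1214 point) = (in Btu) 7.972e-14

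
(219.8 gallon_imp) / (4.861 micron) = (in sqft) 2.213e+06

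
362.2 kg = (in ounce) 1.278e+04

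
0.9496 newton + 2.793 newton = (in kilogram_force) 0.3816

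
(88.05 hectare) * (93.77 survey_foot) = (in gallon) 6.648e+09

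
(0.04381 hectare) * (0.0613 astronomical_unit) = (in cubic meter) 4.018e+12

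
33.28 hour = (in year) 0.003799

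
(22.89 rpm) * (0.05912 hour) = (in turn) 81.2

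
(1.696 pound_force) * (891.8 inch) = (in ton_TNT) 4.084e-08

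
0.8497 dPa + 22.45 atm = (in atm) 22.45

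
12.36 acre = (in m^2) 5.002e+04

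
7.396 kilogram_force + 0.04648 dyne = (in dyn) 7.253e+06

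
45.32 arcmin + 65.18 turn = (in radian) 409.6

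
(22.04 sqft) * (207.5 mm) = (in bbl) 2.672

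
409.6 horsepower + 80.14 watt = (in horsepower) 409.7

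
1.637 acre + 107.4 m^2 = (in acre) 1.664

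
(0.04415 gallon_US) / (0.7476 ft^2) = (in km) 2.406e-06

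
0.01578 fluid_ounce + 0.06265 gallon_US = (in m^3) 0.0002376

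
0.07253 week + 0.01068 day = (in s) 4.479e+04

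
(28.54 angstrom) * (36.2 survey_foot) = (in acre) 7.781e-12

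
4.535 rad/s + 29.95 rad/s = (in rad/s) 34.48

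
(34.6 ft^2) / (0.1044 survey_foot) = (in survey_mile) 0.06277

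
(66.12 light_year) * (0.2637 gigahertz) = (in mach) 4.845e+23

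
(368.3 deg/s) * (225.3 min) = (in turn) 1.383e+04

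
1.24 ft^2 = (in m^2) 0.1152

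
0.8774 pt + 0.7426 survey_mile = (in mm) 1.195e+06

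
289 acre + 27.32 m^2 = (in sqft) 1.259e+07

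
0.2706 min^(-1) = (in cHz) 0.451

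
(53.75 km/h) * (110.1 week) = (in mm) 9.942e+11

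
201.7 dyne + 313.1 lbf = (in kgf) 142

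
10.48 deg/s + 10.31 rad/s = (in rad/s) 10.49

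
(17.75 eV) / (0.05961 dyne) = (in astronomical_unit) 3.189e-23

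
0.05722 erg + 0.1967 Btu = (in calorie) 49.6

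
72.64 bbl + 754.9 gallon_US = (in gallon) 3806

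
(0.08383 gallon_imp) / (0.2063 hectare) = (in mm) 0.0001847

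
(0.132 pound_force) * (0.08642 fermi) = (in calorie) 1.213e-17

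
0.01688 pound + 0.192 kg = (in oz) 7.043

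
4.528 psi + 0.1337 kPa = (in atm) 0.3094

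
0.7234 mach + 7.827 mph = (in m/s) 249.8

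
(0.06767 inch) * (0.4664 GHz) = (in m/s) 8.017e+05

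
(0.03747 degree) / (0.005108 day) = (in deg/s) 8.49e-05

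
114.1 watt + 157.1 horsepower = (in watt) 1.173e+05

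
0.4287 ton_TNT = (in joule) 1.794e+09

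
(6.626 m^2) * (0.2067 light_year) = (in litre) 1.296e+19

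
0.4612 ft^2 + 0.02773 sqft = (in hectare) 4.542e-06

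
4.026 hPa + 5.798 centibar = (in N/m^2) 6201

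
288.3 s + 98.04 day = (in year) 0.2686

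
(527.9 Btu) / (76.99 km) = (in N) 7.234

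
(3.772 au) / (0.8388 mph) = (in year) 4.772e+04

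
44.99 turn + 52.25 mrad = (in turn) 45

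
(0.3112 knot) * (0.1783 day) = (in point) 6.991e+06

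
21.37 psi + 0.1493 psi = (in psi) 21.52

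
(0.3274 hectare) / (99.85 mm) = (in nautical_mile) 17.7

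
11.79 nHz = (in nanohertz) 11.79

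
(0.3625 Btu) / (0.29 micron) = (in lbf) 2.965e+08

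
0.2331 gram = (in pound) 0.0005139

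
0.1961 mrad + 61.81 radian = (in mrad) 6.181e+04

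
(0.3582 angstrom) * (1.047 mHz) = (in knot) 7.29e-14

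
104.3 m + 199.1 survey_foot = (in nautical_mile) 0.08909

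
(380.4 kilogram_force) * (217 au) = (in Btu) 1.148e+14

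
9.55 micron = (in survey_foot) 3.133e-05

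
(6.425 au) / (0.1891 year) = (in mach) 473.4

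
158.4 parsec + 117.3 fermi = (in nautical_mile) 2.639e+15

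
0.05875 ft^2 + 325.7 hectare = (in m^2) 3.257e+06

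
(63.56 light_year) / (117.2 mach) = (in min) 2.511e+11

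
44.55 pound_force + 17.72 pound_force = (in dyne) 2.77e+07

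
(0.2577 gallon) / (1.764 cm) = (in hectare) 5.53e-06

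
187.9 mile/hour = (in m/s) 84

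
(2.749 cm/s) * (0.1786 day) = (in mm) 4.242e+05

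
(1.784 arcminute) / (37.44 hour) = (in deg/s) 2.206e-07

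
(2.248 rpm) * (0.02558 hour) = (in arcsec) 4.471e+06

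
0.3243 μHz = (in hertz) 3.243e-07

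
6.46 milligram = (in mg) 6.46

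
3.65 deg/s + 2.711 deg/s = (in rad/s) 0.111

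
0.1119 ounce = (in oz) 0.1119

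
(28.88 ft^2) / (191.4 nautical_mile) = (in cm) 0.0007569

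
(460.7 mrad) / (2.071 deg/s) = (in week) 2.107e-05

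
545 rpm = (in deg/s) 3270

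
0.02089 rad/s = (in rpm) 0.1995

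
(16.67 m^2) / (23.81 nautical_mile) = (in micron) 378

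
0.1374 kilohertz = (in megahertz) 0.0001374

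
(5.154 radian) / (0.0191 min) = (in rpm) 42.95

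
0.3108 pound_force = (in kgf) 0.141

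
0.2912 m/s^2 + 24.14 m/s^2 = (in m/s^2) 24.43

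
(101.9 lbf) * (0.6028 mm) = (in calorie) 0.0653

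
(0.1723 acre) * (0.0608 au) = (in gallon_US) 1.675e+15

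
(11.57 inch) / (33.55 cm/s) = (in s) 0.8759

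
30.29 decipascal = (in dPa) 30.29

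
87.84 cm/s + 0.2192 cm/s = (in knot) 1.712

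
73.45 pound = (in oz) 1175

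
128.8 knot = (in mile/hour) 148.2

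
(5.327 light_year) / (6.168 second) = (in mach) 2.4e+13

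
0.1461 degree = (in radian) 0.00255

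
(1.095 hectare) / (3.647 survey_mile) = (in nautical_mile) 0.001007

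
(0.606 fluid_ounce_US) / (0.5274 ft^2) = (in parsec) 1.185e-20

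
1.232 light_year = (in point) 3.304e+19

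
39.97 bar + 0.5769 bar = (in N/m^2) 4.055e+06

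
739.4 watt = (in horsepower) 0.9916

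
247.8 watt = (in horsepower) 0.3323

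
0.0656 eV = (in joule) 1.051e-20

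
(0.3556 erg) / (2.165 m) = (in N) 1.642e-08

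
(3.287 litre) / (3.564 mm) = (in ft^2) 9.927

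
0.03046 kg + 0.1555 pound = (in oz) 3.562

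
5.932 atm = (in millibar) 6011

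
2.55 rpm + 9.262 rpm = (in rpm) 11.81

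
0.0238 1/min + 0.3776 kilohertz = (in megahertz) 0.0003776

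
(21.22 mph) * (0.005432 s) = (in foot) 0.1691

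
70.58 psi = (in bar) 4.866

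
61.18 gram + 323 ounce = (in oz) 325.2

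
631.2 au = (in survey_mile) 5.867e+10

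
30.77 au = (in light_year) 0.0004866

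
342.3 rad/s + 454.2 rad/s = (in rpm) 7606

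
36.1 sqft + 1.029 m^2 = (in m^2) 4.383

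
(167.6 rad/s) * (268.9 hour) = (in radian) 1.622e+08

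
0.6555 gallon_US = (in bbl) 0.01561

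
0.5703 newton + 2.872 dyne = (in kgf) 0.05816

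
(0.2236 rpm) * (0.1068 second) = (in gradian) 0.1592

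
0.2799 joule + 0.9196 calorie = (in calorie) 0.9865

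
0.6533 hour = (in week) 0.003889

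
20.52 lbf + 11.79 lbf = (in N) 143.7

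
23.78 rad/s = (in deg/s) 1362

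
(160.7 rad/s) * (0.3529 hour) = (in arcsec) 4.211e+10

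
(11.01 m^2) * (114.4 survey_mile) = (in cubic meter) 2.027e+06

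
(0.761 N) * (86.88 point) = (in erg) 2.332e+05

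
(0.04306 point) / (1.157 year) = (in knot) 8.093e-13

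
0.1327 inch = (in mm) 3.371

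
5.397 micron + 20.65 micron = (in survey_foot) 8.546e-05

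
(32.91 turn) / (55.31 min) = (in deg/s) 3.57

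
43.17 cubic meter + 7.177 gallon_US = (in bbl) 271.7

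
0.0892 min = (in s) 5.352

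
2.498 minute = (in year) 4.753e-06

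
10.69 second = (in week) 1.768e-05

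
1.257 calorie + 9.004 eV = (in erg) 5.259e+07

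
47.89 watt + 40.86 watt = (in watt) 88.75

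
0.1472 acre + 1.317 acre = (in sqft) 6.378e+04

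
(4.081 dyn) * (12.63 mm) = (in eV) 3.217e+12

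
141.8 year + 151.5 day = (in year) 142.2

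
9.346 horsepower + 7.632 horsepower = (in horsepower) 16.98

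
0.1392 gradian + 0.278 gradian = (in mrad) 6.553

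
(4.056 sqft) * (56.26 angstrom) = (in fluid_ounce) 7.168e-05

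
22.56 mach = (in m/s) 7682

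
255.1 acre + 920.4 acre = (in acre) 1176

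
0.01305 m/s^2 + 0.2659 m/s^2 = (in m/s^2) 0.279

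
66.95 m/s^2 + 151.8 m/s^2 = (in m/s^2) 218.8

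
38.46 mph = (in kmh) 61.9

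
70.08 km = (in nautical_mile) 37.84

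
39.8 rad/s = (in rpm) 380.1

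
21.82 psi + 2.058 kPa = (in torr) 1144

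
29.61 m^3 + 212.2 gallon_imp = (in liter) 3.057e+04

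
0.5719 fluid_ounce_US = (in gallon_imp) 0.00372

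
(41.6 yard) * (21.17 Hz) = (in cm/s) 8.053e+04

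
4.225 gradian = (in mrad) 66.37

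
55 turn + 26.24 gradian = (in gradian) 2.203e+04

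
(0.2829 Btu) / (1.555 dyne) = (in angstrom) 1.919e+17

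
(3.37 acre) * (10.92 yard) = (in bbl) 8.565e+05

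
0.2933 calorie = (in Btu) 0.001163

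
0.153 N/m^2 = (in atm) 1.51e-06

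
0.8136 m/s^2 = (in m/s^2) 0.8136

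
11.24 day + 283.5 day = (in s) 2.547e+07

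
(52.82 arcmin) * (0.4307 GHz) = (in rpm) 6.319e+07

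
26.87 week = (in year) 0.5153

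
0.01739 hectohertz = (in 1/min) 104.3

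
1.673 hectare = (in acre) 4.134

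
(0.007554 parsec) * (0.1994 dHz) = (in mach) 1.365e+10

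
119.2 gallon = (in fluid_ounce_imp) 1.588e+04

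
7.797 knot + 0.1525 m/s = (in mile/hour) 9.314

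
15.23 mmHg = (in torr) 15.23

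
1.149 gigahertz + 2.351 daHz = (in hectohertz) 1.149e+07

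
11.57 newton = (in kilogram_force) 1.18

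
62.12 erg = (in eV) 3.877e+13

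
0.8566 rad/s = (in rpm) 8.18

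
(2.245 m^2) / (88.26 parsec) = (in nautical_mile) 4.451e-22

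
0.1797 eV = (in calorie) 6.881e-21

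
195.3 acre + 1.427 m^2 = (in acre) 195.3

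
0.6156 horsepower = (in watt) 459.1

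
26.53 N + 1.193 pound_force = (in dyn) 3.184e+06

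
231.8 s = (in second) 231.8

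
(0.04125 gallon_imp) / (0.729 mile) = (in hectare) 1.598e-11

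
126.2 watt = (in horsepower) 0.1692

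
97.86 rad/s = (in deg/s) 5607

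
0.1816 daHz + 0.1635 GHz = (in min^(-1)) 9.81e+09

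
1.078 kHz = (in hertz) 1078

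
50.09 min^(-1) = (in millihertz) 834.8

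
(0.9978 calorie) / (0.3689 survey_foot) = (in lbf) 8.347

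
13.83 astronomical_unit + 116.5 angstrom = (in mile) 1.286e+09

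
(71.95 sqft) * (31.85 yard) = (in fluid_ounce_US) 6.583e+06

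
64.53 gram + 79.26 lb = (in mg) 3.602e+07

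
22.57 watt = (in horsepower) 0.03027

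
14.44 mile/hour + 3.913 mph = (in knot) 15.95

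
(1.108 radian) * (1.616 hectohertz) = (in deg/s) 1.026e+04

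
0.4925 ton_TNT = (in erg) 2.061e+16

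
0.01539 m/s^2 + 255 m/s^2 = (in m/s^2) 255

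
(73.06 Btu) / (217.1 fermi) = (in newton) 3.551e+17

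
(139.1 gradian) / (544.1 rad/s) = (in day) 4.648e-08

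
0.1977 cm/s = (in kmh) 0.007117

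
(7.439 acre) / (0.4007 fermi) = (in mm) 7.513e+22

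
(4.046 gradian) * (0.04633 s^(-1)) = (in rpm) 0.02812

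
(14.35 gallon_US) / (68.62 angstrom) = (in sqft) 8.521e+07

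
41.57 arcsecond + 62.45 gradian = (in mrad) 981.2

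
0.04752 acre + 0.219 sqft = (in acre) 0.04753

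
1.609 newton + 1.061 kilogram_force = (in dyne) 1.201e+06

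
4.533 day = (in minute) 6528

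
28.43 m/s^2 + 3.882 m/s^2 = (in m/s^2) 32.31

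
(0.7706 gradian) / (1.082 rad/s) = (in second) 0.01119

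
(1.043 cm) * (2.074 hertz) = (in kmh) 0.07787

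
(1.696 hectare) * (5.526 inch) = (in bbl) 1.497e+04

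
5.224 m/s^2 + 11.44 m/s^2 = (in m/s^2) 16.66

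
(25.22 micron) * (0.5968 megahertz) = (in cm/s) 1505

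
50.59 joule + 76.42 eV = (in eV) 3.158e+20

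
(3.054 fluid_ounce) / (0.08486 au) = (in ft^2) 7.658e-14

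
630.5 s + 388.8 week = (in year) 7.456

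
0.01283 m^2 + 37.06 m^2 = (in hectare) 0.003707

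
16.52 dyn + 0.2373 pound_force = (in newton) 1.056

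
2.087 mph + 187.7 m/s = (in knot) 366.7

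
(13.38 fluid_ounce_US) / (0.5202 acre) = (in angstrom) 1880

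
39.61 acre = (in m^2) 1.603e+05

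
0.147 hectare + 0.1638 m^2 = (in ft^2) 1.582e+04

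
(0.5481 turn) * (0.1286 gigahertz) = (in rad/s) 4.429e+08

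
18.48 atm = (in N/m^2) 1.872e+06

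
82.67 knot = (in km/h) 153.1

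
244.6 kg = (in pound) 539.3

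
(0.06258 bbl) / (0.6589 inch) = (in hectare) 5.945e-05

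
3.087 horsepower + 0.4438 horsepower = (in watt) 2633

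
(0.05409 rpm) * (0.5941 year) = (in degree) 6.08e+06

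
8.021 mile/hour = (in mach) 0.01053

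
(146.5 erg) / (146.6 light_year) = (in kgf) 1.077e-24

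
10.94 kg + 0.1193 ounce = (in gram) 1.094e+04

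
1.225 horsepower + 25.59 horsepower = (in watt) 2e+04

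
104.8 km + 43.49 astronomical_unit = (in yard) 7.115e+12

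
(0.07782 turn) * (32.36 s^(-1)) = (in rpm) 151.1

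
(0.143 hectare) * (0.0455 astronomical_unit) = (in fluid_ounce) 3.291e+17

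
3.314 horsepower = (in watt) 2471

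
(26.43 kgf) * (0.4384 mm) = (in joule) 0.1136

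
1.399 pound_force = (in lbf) 1.399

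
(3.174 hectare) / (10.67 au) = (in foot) 6.524e-08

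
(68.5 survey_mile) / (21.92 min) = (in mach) 0.2462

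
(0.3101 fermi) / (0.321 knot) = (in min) 3.13e-17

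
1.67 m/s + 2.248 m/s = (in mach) 0.01151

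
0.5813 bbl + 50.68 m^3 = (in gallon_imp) 1.117e+04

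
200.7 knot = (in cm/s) 1.032e+04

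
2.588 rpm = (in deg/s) 15.53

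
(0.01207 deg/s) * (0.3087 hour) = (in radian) 0.2341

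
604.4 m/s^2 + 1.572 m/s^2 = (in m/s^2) 606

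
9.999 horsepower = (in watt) 7456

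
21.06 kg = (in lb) 46.43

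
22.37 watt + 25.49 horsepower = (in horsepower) 25.52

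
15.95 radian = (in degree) 913.9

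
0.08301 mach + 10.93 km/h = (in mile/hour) 70.02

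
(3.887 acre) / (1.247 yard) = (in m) 1.38e+04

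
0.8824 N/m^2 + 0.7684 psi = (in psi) 0.7685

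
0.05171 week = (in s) 3.127e+04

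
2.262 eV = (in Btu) 3.435e-22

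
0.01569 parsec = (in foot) 1.588e+15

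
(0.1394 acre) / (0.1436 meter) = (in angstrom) 3.928e+13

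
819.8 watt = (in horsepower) 1.099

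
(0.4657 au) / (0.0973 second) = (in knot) 1.392e+12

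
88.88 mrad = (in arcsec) 1.833e+04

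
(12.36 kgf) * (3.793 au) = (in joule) 6.878e+13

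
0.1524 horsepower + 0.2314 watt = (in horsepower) 0.1527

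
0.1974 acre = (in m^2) 798.8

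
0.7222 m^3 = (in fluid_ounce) 2.442e+04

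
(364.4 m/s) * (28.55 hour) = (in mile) 2.327e+04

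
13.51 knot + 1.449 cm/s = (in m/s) 6.965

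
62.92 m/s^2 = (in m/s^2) 62.92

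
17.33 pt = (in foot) 0.02006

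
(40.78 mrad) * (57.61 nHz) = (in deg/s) 1.346e-07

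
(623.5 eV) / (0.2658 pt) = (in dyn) 1.065e-07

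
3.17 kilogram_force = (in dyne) 3.109e+06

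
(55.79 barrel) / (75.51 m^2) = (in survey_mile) 7.299e-05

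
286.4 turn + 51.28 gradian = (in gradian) 1.146e+05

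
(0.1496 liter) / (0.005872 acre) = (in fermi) 6.295e+09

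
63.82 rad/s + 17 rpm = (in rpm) 626.4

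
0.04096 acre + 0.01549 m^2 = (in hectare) 0.01658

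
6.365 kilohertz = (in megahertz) 0.006365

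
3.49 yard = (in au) 2.133e-11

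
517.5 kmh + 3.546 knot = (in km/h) 524.1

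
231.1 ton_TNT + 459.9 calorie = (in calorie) 2.311e+11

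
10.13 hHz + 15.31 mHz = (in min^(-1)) 6.078e+04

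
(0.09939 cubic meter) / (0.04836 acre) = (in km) 5.079e-07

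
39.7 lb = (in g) 1.801e+04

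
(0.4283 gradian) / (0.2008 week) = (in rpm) 5.29e-07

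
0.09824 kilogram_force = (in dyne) 9.634e+04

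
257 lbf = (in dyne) 1.143e+08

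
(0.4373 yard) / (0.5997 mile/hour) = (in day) 1.726e-05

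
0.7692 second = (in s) 0.7692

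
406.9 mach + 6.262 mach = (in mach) 413.2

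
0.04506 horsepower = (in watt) 33.6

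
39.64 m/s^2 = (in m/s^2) 39.64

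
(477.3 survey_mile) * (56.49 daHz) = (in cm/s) 4.339e+10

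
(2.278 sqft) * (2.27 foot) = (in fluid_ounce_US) 4951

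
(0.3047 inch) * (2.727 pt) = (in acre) 1.84e-09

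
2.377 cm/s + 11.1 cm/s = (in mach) 0.0003958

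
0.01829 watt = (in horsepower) 2.453e-05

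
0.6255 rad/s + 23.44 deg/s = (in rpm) 9.88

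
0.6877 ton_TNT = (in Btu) 2.727e+06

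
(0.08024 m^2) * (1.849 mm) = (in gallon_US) 0.03919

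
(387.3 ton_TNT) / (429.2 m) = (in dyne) 3.776e+14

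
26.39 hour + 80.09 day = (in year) 0.2224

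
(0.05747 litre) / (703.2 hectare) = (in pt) 2.317e-08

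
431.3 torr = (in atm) 0.5675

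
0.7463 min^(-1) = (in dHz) 0.1244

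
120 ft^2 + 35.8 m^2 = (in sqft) 505.3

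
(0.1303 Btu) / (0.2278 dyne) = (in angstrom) 6.035e+17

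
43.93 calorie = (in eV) 1.147e+21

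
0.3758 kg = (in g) 375.8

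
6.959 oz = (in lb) 0.4349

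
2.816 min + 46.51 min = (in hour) 0.8221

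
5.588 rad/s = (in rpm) 53.36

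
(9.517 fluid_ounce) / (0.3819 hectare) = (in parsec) 2.388e-24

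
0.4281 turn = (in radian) 2.69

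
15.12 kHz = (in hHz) 151.2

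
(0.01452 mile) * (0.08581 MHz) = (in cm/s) 2.005e+08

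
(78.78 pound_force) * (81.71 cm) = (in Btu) 0.2714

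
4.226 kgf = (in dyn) 4.144e+06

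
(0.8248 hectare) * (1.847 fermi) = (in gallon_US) 4.024e-09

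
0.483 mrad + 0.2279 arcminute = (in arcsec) 113.3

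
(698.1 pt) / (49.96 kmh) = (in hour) 4.929e-06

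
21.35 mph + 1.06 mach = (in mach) 1.088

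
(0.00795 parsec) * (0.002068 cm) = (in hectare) 5.073e+05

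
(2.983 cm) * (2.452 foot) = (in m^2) 0.02229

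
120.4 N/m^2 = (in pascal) 120.4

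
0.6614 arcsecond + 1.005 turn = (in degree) 361.8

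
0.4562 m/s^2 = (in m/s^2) 0.4562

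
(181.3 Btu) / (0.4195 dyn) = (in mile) 2.833e+07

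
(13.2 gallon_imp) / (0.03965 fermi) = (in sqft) 1.629e+16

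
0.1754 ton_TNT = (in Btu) 6.956e+05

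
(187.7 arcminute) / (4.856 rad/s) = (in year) 3.565e-10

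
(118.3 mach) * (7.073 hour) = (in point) 2.907e+12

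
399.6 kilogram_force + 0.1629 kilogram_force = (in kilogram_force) 399.8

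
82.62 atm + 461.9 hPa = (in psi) 1221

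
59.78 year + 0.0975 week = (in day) 2.182e+04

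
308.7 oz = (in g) 8751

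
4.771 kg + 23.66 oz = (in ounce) 192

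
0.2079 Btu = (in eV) 1.369e+21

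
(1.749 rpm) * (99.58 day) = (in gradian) 1.003e+08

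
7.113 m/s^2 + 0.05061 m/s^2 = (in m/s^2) 7.164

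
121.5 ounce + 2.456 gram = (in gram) 3447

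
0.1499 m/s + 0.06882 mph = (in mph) 0.4041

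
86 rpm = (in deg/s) 516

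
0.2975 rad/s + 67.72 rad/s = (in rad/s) 68.02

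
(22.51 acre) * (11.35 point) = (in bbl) 2294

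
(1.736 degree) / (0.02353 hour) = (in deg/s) 0.02049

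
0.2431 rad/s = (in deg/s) 13.93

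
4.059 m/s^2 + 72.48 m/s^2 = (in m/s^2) 76.54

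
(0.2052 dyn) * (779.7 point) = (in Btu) 5.35e-10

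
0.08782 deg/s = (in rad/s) 0.001533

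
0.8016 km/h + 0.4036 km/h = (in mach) 0.0009832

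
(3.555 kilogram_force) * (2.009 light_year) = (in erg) 6.626e+24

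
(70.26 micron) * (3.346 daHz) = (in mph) 0.005259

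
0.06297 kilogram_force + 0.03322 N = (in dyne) 6.507e+04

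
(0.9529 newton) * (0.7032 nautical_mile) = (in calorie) 296.6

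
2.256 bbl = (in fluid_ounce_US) 1.213e+04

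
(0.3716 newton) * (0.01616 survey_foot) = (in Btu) 1.735e-06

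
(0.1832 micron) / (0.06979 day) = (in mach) 8.923e-14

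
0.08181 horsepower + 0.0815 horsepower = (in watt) 121.8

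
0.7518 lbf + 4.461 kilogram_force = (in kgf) 4.802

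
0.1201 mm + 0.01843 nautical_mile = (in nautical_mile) 0.01843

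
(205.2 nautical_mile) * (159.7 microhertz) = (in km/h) 218.5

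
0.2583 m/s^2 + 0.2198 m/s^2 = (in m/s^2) 0.4781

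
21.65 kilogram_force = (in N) 212.3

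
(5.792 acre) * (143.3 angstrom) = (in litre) 0.3359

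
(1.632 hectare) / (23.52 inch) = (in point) 7.744e+07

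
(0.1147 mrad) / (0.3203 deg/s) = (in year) 6.506e-10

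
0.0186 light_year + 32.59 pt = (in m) 1.76e+14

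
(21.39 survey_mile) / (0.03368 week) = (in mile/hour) 3.78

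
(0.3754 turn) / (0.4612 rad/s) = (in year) 1.622e-07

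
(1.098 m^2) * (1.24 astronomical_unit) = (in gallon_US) 5.381e+13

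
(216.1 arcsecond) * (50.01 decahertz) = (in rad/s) 0.5239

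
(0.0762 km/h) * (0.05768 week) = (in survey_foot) 2423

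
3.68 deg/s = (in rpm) 0.6133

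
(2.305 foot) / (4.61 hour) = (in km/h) 0.0001524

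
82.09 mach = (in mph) 6.253e+04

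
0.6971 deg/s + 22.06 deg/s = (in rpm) 3.793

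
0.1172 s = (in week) 1.938e-07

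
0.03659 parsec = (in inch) 4.445e+16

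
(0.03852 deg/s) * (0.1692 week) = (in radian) 68.8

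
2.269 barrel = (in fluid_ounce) 1.22e+04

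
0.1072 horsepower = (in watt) 79.94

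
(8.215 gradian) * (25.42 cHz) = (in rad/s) 0.0328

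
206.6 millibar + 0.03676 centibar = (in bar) 0.207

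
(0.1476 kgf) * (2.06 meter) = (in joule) 2.982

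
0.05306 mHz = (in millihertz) 0.05306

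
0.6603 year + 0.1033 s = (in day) 241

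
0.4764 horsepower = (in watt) 355.3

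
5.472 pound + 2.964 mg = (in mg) 2.482e+06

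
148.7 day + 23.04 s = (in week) 21.24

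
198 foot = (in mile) 0.0375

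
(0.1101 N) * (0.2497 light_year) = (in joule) 2.601e+14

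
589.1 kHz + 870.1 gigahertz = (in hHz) 8.701e+09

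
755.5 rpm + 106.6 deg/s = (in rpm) 773.3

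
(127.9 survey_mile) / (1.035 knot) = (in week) 0.6392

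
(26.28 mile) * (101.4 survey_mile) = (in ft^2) 7.429e+10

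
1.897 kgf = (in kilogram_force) 1.897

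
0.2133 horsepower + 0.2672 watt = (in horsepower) 0.2137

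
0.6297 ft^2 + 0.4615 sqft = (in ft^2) 1.091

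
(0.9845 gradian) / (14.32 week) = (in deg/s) 1.023e-07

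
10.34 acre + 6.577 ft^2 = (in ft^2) 4.504e+05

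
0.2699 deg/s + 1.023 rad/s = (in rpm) 9.814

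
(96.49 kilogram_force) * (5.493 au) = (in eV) 4.853e+33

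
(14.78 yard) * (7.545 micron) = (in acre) 2.52e-08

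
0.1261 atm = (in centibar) 12.78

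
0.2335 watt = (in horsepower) 0.0003131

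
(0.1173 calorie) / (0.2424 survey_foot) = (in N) 6.643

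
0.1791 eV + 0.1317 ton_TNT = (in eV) 3.439e+27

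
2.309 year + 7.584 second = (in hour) 2.023e+04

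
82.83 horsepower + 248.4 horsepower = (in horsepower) 331.2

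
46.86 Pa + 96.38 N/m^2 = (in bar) 0.001432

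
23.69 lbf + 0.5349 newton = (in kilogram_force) 10.8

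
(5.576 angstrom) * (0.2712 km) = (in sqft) 1.628e-06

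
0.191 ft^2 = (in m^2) 0.01774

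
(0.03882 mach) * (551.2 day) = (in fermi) 6.295e+23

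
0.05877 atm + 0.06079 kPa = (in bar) 0.06016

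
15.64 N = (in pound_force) 3.516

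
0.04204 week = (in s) 2.543e+04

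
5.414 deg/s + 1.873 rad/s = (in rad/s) 1.967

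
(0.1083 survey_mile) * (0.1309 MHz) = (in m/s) 2.281e+07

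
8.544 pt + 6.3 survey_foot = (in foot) 6.31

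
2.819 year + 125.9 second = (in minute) 1.482e+06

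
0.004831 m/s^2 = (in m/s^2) 0.004831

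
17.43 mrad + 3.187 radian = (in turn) 0.51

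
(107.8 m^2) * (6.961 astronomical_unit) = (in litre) 1.123e+17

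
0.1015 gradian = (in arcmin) 5.481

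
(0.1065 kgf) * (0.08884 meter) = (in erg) 9.279e+05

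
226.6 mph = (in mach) 0.2975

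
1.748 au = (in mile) 1.625e+08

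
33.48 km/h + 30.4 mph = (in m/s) 22.89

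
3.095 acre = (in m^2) 1.253e+04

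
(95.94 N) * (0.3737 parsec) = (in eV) 6.905e+36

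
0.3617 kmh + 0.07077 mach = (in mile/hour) 54.13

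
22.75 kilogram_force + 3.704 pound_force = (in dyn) 2.396e+07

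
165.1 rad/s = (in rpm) 1577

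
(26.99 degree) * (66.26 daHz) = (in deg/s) 1.788e+04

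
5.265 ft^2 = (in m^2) 0.4891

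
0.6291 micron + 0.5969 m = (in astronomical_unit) 3.99e-12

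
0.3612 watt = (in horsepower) 0.0004844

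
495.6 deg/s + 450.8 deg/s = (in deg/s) 946.4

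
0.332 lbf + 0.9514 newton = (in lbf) 0.5459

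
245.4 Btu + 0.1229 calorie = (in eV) 1.616e+24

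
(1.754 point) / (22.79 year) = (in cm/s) 8.61e-11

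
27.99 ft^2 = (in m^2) 2.6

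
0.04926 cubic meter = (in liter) 49.26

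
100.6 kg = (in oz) 3549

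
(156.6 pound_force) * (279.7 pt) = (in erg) 6.873e+08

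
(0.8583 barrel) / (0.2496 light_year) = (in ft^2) 6.22e-16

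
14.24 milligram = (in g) 0.01424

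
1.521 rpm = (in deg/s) 9.126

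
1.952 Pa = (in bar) 1.952e-05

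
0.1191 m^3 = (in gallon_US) 31.46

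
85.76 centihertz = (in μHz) 8.576e+05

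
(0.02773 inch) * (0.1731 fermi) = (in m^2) 1.219e-19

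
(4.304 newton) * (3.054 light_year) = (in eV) 7.762e+35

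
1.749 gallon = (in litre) 6.621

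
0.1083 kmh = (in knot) 0.05848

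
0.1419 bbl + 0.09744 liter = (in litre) 22.66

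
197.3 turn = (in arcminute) 4.262e+06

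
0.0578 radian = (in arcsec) 1.192e+04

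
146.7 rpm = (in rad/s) 15.36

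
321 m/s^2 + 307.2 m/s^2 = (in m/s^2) 628.2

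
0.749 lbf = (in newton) 3.332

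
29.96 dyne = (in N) 0.0002996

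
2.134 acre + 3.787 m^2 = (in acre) 2.135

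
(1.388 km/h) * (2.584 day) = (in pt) 2.44e+08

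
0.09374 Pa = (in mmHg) 0.0007031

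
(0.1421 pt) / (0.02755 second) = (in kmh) 0.006551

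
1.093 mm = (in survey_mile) 6.792e-07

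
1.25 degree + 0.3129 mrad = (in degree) 1.268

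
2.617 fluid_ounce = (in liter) 0.07739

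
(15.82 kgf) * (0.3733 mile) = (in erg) 9.32e+11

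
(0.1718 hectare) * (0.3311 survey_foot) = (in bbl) 1091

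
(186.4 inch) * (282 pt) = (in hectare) 4.71e-05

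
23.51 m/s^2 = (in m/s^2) 23.51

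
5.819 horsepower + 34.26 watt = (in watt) 4373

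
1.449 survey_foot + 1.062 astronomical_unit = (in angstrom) 1.589e+21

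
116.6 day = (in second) 1.007e+07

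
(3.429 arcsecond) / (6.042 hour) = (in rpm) 7.298e-09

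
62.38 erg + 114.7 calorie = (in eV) 2.995e+21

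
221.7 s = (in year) 7.03e-06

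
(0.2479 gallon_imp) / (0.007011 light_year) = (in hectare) 1.699e-21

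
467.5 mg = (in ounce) 0.01649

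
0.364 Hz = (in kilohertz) 0.000364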